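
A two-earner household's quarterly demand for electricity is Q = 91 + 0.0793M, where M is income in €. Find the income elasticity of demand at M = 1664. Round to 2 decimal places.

At M = 1664: Q = 222.955.
dQ/dM = 0.0793.
η = (dQ/dM)·(M/Q) = 0.0793 × (1664/222.955) = 0.59.

0.59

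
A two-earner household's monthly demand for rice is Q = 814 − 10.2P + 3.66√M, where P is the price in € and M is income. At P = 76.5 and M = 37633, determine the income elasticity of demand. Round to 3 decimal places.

At P = 76.5, M = 37633: Q = 743.712.
Holding P constant, ∂Q/∂M = 3.66/(2√M) = 0.00943337.
η_M = (∂Q/∂M)·(M/Q) = 0.00943337 × (37633/743.712) = 0.477.

0.477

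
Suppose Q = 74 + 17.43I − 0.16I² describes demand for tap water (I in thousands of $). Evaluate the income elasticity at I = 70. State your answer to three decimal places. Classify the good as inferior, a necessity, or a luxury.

At I = 70: Q = 510.1000.
dQ/dI = 17.43 − 0.32I = -4.97000.
η = (dQ/dI)·(I/Q) = -4.97000 × (70/510.1000) = -0.682.
η < 0 ⇒ inferior good.

-0.682 (inferior good)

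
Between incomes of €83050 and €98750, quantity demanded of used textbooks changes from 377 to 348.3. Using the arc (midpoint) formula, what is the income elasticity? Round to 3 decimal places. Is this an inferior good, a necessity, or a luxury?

ΔQ = 348.3 − 377 = -28.7; midpoint Q̄ = (377 + 348.3)/2 = 362.65.
ΔI = 98750 − 83050 = 15700; midpoint Ī = (83050 + 98750)/2 = 90900.
η = (ΔQ/Q̄) ÷ (ΔI/Ī) = (-28.7/362.65) ÷ (15700/90900) = -0.458.
η < 0 ⇒ inferior good.

-0.458 (inferior good)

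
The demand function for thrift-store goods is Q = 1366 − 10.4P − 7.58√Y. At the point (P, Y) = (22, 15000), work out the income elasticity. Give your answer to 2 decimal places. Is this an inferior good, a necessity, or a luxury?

At P = 22, Y = 15000: Q = 208.843.
Holding P constant, ∂Q/∂Y = -7.58/(2√Y) = -0.0309452.
η_Y = (∂Q/∂Y)·(Y/Q) = -0.0309452 × (15000/208.843) = -2.22.
Since η < 0, this is an inferior good.

-2.22 (inferior good)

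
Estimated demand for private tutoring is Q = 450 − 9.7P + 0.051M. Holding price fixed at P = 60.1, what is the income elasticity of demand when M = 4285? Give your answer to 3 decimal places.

At P = 60.1, M = 4285: Q = 85.565.
Holding P constant, ∂Q/∂M = 0.051.
η_M = (∂Q/∂M)·(M/Q) = 0.051 × (4285/85.565) = 2.554.

2.554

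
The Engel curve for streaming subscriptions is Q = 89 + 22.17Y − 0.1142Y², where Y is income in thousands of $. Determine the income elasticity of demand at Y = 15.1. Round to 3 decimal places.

0.711

At Y = 15.1: Q = 397.7283.
dQ/dY = 22.17 − 0.2284Y = 18.72116.
η = (dQ/dY)·(Y/Q) = 18.72116 × (15.1/397.7283) = 0.711.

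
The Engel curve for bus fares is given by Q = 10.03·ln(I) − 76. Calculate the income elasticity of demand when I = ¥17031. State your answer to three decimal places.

0.462

At I = 17031: Q = 21.720.
dQ/dI = 10.03/I = 0.000588926 at this income.
η = (dQ/dI)·(I/Q) = 0.000588926 × (17031/21.720) = 0.462.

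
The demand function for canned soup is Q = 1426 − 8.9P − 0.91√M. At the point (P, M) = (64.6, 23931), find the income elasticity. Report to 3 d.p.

At P = 64.6, M = 23931: Q = 710.286.
Holding P constant, ∂Q/∂M = -0.91/(2√M) = -0.00294124.
η_M = (∂Q/∂M)·(M/Q) = -0.00294124 × (23931/710.286) = -0.099.

-0.099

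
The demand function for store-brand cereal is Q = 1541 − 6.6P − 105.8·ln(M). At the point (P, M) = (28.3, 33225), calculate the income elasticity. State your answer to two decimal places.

At P = 28.3, M = 33225: Q = 252.730.
Holding P constant, ∂Q/∂M = -105.8/M = -0.00318435.
η_M = (∂Q/∂M)·(M/Q) = -0.00318435 × (33225/252.730) = -0.42.

-0.42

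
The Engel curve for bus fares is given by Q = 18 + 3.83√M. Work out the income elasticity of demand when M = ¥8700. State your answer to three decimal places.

At M = 8700: Q = 375.239.
dQ/dM = 3.83/(2√M) = 0.020531 at this income.
η = (dQ/dM)·(M/Q) = 0.020531 × (8700/375.239) = 0.476.

0.476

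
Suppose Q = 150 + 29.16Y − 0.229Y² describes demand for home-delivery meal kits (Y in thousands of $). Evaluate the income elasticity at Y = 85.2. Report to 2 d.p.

At Y = 85.2: Q = 972.1118.
dQ/dY = 29.16 − 0.458Y = -9.86160.
η = (dQ/dY)·(Y/Q) = -9.86160 × (85.2/972.1118) = -0.86.

-0.86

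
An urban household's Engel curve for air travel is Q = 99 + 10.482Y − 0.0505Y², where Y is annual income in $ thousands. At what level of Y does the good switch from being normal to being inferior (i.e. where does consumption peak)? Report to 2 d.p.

103.78

dQ/dY = 10.482 − 0.101Y.
The good is inferior where dQ/dY < 0. Setting dQ/dY = 0 gives Y = 10.482 / 0.101 = 103.78.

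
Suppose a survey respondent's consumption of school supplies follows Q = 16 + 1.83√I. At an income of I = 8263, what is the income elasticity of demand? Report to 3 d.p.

0.456

At I = 8263: Q = 182.349.
dQ/dI = 1.83/(2√I) = 0.0100659 at this income.
η = (dQ/dI)·(I/Q) = 0.0100659 × (8263/182.349) = 0.456.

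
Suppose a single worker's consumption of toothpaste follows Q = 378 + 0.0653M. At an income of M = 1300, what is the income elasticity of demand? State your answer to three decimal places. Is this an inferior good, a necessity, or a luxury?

0.183 (necessity)

At M = 1300: Q = 462.890.
dQ/dM = 0.0653.
η = (dQ/dM)·(M/Q) = 0.0653 × (1300/462.890) = 0.183.
Since 0 < η < 1, the good is a necessity.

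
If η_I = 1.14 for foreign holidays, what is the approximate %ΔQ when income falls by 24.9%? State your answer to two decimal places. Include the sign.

%ΔQ ≈ η × %ΔI = 1.14 × (-24.9%) = -28.39%.

-28.39%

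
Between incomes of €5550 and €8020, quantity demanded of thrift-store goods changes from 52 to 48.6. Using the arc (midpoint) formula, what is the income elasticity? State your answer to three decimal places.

ΔQ = 48.6 − 52 = -3.4; midpoint Q̄ = (52 + 48.6)/2 = 50.3.
ΔI = 8020 − 5550 = 2470; midpoint Ī = (5550 + 8020)/2 = 6785.
η = (ΔQ/Q̄) ÷ (ΔI/Ī) = (-3.4/50.3) ÷ (2470/6785) = -0.186.

-0.186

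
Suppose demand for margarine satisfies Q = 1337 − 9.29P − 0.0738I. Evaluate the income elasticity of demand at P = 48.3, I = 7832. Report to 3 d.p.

At P = 48.3, I = 7832: Q = 310.291.
Holding P constant, ∂Q/∂I = −0.0738.
η_I = (∂Q/∂I)·(I/Q) = -0.0738 × (7832/310.291) = -1.863.

-1.863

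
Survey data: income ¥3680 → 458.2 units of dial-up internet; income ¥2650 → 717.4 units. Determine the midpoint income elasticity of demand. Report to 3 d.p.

-1.355

ΔQ = 717.4 − 458.2 = 259.2; midpoint Q̄ = (458.2 + 717.4)/2 = 587.8.
ΔI = 2650 − 3680 = -1030; midpoint Ī = (3680 + 2650)/2 = 3165.
η = (ΔQ/Q̄) ÷ (ΔI/Ī) = (259.2/587.8) ÷ (-1030/3165) = -1.355.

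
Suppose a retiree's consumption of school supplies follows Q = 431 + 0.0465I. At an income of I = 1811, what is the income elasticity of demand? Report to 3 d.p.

At I = 1811: Q = 515.212.
dQ/dI = 0.0465.
η = (dQ/dI)·(I/Q) = 0.0465 × (1811/515.212) = 0.163.

0.163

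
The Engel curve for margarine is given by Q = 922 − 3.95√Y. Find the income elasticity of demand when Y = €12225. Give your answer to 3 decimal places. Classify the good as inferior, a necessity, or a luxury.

At Y = 12225: Q = 485.261.
dQ/dY = -3.95/(2√Y) = -0.0178625 at this income.
η = (dQ/dY)·(Y/Q) = -0.0178625 × (12225/485.261) = -0.450.
Since η < 0, the good is an inferior good.

-0.450 (inferior good)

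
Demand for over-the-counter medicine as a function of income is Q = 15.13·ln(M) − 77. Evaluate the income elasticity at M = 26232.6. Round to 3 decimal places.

At M = 26232.6: Q = 76.944.
dQ/dM = 15.13/M = 0.000576763 at this income.
η = (dQ/dM)·(M/Q) = 0.000576763 × (26232.6/76.944) = 0.197.

0.197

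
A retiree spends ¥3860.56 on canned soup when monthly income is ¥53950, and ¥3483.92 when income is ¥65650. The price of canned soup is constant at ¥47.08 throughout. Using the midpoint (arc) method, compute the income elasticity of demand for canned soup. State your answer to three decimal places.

With a constant price, Q₁ = 3860.56/47.08 = 82.000 and Q₂ = 3483.92/47.08 = 74.000 (equivalently, work directly with expenditure since P cancels).
Midpoint %ΔQ = (3483.92 − 3860.56)/3672.24 = -0.10256; midpoint %ΔI = (65650 − 53950)/59800 = 0.19565.
η = -0.10256 / 0.19565 = -0.524.

-0.524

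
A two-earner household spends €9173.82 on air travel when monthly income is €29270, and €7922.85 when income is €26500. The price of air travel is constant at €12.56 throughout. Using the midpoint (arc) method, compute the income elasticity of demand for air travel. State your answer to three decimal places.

With a constant price, Q₁ = 9173.82/12.56 = 730.400 and Q₂ = 7922.85/12.56 = 630.800 (equivalently, work directly with expenditure since P cancels).
Midpoint %ΔQ = (7922.85 − 9173.82)/8548.33 = -0.14634; midpoint %ΔI = (26500 − 29270)/27885 = -0.09934.
η = -0.14634 / -0.09934 = 1.473.

1.473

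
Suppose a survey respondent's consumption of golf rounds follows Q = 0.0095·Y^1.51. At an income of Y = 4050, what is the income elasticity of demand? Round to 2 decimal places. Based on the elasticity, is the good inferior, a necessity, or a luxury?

1.51 (luxury)

For Q = A·Y^β the income elasticity is constant and equal to β.
Here β = 1.51, so η = 1.51.
Since η > 1, the good is a luxury.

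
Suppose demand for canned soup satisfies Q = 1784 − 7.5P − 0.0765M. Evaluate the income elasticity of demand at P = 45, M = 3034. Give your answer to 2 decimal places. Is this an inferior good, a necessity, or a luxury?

At P = 45, M = 3034: Q = 1214.399.
Holding P constant, ∂Q/∂M = −0.0765.
η_M = (∂Q/∂M)·(M/Q) = -0.0765 × (3034/1214.399) = -0.19.
Since η < 0, this is an inferior good.

-0.19 (inferior good)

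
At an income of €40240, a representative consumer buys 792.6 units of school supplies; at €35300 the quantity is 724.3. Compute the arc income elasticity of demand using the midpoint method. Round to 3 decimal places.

ΔQ = 724.3 − 792.6 = -68.3; midpoint Q̄ = (792.6 + 724.3)/2 = 758.45.
ΔI = 35300 − 40240 = -4940; midpoint Ī = (40240 + 35300)/2 = 37770.
η = (ΔQ/Q̄) ÷ (ΔI/Ī) = (-68.3/758.45) ÷ (-4940/37770) = 0.689.

0.689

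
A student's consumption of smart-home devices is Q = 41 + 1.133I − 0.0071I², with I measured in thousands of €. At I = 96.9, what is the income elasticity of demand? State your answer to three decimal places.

-0.280

At I = 96.9: Q = 84.1215.
dQ/dI = 1.133 − 0.0142I = -0.24298.
η = (dQ/dI)·(I/Q) = -0.24298 × (96.9/84.1215) = -0.280.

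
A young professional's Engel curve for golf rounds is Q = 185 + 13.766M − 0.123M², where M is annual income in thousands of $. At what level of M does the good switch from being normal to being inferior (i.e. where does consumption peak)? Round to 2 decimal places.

55.96

dQ/dM = 13.766 − 0.246M.
The good is inferior where dQ/dM < 0. Setting dQ/dM = 0 gives M = 13.766 / 0.246 = 55.96.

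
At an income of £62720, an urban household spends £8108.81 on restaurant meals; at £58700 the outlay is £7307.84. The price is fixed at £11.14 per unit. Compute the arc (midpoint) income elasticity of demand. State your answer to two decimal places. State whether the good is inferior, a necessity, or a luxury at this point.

1.57 (luxury)

With a constant price, Q₁ = 8108.81/11.14 = 727.900 and Q₂ = 7307.84/11.14 = 656.000 (equivalently, work directly with expenditure since P cancels).
Midpoint %ΔQ = (7307.84 − 8108.81)/7708.33 = -0.10391; midpoint %ΔI = (58700 − 62720)/60710 = -0.06622.
η = -0.10391 / -0.06622 = 1.57.
η > 1 ⇒ luxury.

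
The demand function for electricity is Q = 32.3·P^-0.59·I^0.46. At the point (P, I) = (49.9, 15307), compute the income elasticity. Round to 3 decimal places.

0.460

For a multiplicative demand Q = A·P^α·I^β, the income elasticity is β everywhere.
Here β = 0.46, so η = 0.460.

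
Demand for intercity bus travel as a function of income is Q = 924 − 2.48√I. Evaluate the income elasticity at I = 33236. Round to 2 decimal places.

-0.48

At I = 33236: Q = 471.878.
dQ/dI = -2.48/(2√I) = -0.0068017 at this income.
η = (dQ/dI)·(I/Q) = -0.0068017 × (33236/471.878) = -0.48.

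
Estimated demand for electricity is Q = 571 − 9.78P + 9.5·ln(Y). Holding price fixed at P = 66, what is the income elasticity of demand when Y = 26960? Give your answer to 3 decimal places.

At P = 66, Y = 26960: Q = 22.440.
Holding P constant, ∂Q/∂Y = 9.5/Y = 0.000352374.
η_Y = (∂Q/∂Y)·(Y/Q) = 0.000352374 × (26960/22.440) = 0.423.

0.423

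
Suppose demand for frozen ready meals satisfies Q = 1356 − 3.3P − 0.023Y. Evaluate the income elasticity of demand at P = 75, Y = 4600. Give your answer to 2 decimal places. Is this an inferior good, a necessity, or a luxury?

At P = 75, Y = 4600: Q = 1002.700.
Holding P constant, ∂Q/∂Y = −0.023.
η_Y = (∂Q/∂Y)·(Y/Q) = -0.023 × (4600/1002.700) = -0.11.
Since η < 0, this is an inferior good.

-0.11 (inferior good)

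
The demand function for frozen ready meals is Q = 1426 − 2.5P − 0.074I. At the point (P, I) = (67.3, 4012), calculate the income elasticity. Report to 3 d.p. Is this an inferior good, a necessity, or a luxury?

-0.309 (inferior good)

At P = 67.3, I = 4012: Q = 960.862.
Holding P constant, ∂Q/∂I = −0.074.
η_I = (∂Q/∂I)·(I/Q) = -0.074 × (4012/960.862) = -0.309.
Since η < 0, this is an inferior good.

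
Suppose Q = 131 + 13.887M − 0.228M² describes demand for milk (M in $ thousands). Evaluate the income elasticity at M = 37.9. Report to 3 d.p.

-0.390

At M = 37.9: Q = 329.8158.
dQ/dM = 13.887 − 0.456M = -3.39540.
η = (dQ/dM)·(M/Q) = -3.39540 × (37.9/329.8158) = -0.390.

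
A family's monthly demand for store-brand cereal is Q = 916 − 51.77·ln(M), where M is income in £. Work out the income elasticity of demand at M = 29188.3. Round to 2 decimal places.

-0.13

At M = 29188.3: Q = 383.726.
dQ/dM = -51.77/M = -0.00177366 at this income.
η = (dQ/dM)·(M/Q) = -0.00177366 × (29188.3/383.726) = -0.13.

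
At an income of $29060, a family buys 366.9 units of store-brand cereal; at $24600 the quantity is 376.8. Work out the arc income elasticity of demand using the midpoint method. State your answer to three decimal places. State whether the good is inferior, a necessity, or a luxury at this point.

-0.160 (inferior good)

ΔQ = 376.8 − 366.9 = 9.9; midpoint Q̄ = (366.9 + 376.8)/2 = 371.85.
ΔI = 24600 − 29060 = -4460; midpoint Ī = (29060 + 24600)/2 = 26830.
η = (ΔQ/Q̄) ÷ (ΔI/Ī) = (9.9/371.85) ÷ (-4460/26830) = -0.160.
η < 0 ⇒ inferior good.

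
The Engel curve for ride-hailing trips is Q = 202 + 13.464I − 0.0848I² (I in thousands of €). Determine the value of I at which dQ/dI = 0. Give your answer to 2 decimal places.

dQ/dI = 13.464 − 0.1696I.
The good is inferior where dQ/dI < 0. Setting dQ/dI = 0 gives I = 13.464 / 0.1696 = 79.39.

79.39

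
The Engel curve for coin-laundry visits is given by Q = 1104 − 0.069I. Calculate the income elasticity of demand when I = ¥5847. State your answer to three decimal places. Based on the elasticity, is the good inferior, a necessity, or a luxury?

-0.576 (inferior good)

At I = 5847: Q = 700.557.
dQ/dI = −0.069.
η = (dQ/dI)·(I/Q) = -0.069 × (5847/700.557) = -0.576.
Since η < 0, the good is an inferior good.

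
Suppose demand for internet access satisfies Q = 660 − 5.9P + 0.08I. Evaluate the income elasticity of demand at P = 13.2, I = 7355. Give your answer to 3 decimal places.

0.503

At P = 13.2, I = 7355: Q = 1170.520.
Holding P constant, ∂Q/∂I = 0.08.
η_I = (∂Q/∂I)·(I/Q) = 0.08 × (7355/1170.520) = 0.503.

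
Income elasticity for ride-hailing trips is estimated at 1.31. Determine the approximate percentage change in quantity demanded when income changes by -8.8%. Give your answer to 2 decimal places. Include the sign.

-11.53%

%ΔQ ≈ η × %ΔI = 1.31 × (-8.8%) = -11.53%.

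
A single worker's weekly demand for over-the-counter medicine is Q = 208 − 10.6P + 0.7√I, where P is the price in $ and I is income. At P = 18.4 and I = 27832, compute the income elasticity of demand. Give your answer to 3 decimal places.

At P = 18.4, I = 27832: Q = 129.740.
Holding P constant, ∂Q/∂I = 0.7/(2√I) = 0.00209795.
η_I = (∂Q/∂I)·(I/Q) = 0.00209795 × (27832/129.740) = 0.450.

0.450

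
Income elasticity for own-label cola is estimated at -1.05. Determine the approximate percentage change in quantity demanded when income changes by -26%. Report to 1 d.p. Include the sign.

%ΔQ ≈ η × %ΔI = -1.05 × (-26%) = 27.3%.

27.3%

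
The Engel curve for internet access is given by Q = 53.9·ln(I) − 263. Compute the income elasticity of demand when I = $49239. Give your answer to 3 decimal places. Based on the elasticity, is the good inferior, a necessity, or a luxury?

At I = 49239: Q = 319.359.
dQ/dI = 53.9/I = 0.00109466 at this income.
η = (dQ/dI)·(I/Q) = 0.00109466 × (49239/319.359) = 0.169.
Since 0 < η < 1, the good is a necessity.

0.169 (necessity)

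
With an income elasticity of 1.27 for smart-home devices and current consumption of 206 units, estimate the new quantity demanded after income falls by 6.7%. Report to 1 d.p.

188.5

%ΔQ ≈ η × %ΔI = 1.27 × (-6.7%) = -8.509%.
New Q ≈ 206 × (1 − 0.08509) = 188.5.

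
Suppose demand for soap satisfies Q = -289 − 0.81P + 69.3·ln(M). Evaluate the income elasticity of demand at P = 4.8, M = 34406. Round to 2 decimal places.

At P = 4.8, M = 34406: Q = 431.019.
Holding P constant, ∂Q/∂M = 69.3/M = 0.00201418.
η_M = (∂Q/∂M)·(M/Q) = 0.00201418 × (34406/431.019) = 0.16.

0.16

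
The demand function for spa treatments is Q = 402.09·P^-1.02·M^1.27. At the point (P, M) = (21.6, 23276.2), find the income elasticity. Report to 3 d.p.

1.270

For a multiplicative demand Q = A·P^α·M^β, the income elasticity is β everywhere.
Here β = 1.27, so η = 1.270.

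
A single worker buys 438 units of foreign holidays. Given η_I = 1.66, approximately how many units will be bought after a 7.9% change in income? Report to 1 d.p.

495.4

%ΔQ ≈ η × %ΔI = 1.66 × 7.9% = 13.114%.
New Q ≈ 438 × (1 + 0.13114) = 495.4.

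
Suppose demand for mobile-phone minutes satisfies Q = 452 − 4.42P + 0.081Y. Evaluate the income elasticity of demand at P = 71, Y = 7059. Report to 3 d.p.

At P = 71, Y = 7059: Q = 709.959.
Holding P constant, ∂Q/∂Y = 0.081.
η_Y = (∂Q/∂Y)·(Y/Q) = 0.081 × (7059/709.959) = 0.805.

0.805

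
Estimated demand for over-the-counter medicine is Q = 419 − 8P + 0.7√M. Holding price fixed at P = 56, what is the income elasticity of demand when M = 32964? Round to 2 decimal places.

0.65

At P = 56, M = 32964: Q = 98.092.
Holding P constant, ∂Q/∂M = 0.7/(2√M) = 0.00192774.
η_M = (∂Q/∂M)·(M/Q) = 0.00192774 × (32964/98.092) = 0.65.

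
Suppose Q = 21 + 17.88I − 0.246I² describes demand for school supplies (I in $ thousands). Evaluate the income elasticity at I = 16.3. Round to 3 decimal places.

0.650

At I = 16.3: Q = 247.0843.
dQ/dI = 17.88 − 0.492I = 9.86040.
η = (dQ/dI)·(I/Q) = 9.86040 × (16.3/247.0843) = 0.650.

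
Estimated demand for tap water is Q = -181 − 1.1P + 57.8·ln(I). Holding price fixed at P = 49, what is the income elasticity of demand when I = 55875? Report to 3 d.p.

At P = 49, I = 55875: Q = 396.904.
Holding P constant, ∂Q/∂I = 57.8/I = 0.00103445.
η_I = (∂Q/∂I)·(I/Q) = 0.00103445 × (55875/396.904) = 0.146.

0.146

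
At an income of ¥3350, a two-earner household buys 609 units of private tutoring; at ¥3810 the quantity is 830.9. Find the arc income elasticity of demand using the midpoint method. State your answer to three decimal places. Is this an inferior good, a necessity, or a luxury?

2.399 (luxury)

ΔQ = 830.9 − 609 = 221.9; midpoint Q̄ = (609 + 830.9)/2 = 719.95.
ΔI = 3810 − 3350 = 460; midpoint Ī = (3350 + 3810)/2 = 3580.
η = (ΔQ/Q̄) ÷ (ΔI/Ī) = (221.9/719.95) ÷ (460/3580) = 2.399.
η > 1 ⇒ luxury.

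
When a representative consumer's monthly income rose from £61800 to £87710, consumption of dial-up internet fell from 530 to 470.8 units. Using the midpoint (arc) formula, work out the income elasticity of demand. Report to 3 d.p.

ΔQ = 470.8 − 530 = -59.2; midpoint Q̄ = (530 + 470.8)/2 = 500.4.
ΔI = 87710 − 61800 = 25910; midpoint Ī = (61800 + 87710)/2 = 74755.
η = (ΔQ/Q̄) ÷ (ΔI/Ī) = (-59.2/500.4) ÷ (25910/74755) = -0.341.

-0.341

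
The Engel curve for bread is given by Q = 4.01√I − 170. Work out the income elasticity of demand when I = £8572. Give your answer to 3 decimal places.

0.922

At I = 8572: Q = 201.266.
dQ/dI = 4.01/(2√I) = 0.0216558 at this income.
η = (dQ/dI)·(I/Q) = 0.0216558 × (8572/201.266) = 0.922.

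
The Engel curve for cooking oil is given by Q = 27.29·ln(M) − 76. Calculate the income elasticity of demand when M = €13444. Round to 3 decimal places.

0.149

At M = 13444: Q = 183.427.
dQ/dM = 27.29/M = 0.0020299 at this income.
η = (dQ/dM)·(M/Q) = 0.0020299 × (13444/183.427) = 0.149.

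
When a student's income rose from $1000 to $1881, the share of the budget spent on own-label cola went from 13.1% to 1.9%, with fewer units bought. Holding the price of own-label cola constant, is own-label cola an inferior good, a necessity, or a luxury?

Quantity demanded falls as income rises, so η < 0.

inferior good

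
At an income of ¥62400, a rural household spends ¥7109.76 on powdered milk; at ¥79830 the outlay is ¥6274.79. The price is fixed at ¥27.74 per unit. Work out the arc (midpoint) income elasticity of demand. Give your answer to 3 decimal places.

With a constant price, Q₁ = 7109.76/27.74 = 256.300 and Q₂ = 6274.79/27.74 = 226.200 (equivalently, work directly with expenditure since P cancels).
Midpoint %ΔQ = (6274.79 − 7109.76)/6692.28 = -0.12477; midpoint %ΔI = (79830 − 62400)/71115 = 0.24510.
η = -0.12477 / 0.24510 = -0.509.

-0.509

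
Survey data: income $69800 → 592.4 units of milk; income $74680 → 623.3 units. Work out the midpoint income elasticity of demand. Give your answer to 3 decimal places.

ΔQ = 623.3 − 592.4 = 30.9; midpoint Q̄ = (592.4 + 623.3)/2 = 607.85.
ΔI = 74680 − 69800 = 4880; midpoint Ī = (69800 + 74680)/2 = 72240.
η = (ΔQ/Q̄) ÷ (ΔI/Ī) = (30.9/607.85) ÷ (4880/72240) = 0.753.

0.753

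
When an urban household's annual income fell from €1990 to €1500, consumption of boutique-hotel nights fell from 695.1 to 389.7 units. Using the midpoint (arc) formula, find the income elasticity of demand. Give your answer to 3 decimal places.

2.005

ΔQ = 389.7 − 695.1 = -305.4; midpoint Q̄ = (695.1 + 389.7)/2 = 542.4.
ΔI = 1500 − 1990 = -490; midpoint Ī = (1990 + 1500)/2 = 1745.
η = (ΔQ/Q̄) ÷ (ΔI/Ī) = (-305.4/542.4) ÷ (-490/1745) = 2.005.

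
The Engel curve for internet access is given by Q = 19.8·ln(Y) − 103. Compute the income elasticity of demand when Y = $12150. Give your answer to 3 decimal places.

0.238

At Y = 12150: Q = 83.221.
dQ/dY = 19.8/Y = 0.00162963 at this income.
η = (dQ/dY)·(Y/Q) = 0.00162963 × (12150/83.221) = 0.238.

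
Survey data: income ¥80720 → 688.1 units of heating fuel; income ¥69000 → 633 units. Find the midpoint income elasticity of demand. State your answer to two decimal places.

0.53

ΔQ = 633 − 688.1 = -55.1; midpoint Q̄ = (688.1 + 633)/2 = 660.55.
ΔI = 69000 − 80720 = -11720; midpoint Ī = (80720 + 69000)/2 = 74860.
η = (ΔQ/Q̄) ÷ (ΔI/Ī) = (-55.1/660.55) ÷ (-11720/74860) = 0.53.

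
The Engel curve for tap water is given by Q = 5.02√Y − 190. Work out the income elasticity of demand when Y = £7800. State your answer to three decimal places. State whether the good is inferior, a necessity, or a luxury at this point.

0.875 (necessity)

At Y = 7800: Q = 253.354.
dQ/dY = 5.02/(2√Y) = 0.0284202 at this income.
η = (dQ/dY)·(Y/Q) = 0.0284202 × (7800/253.354) = 0.875.
Since 0 < η < 1, the good is a necessity.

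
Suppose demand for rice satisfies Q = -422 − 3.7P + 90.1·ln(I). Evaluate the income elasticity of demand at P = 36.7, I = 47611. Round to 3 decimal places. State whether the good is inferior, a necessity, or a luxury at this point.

0.218 (necessity)

At P = 36.7, I = 47611: Q = 412.661.
Holding P constant, ∂Q/∂I = 90.1/I = 0.00189242.
η_I = (∂Q/∂I)·(I/Q) = 0.00189242 × (47611/412.661) = 0.218.
Since 0 < η < 1, this is a necessity.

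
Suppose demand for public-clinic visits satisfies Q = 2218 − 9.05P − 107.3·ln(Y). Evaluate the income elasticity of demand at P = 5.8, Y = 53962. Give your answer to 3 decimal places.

At P = 5.8, Y = 53962: Q = 996.365.
Holding P constant, ∂Q/∂Y = -107.3/Y = -0.00198844.
η_Y = (∂Q/∂Y)·(Y/Q) = -0.00198844 × (53962/996.365) = -0.108.

-0.108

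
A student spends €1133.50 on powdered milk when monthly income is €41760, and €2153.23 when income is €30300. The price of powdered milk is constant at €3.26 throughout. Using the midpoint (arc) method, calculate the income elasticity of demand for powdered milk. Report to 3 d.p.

-1.951

With a constant price, Q₁ = 1133.50/3.26 = 347.699 and Q₂ = 2153.23/3.26 = 660.500 (equivalently, work directly with expenditure since P cancels).
Midpoint %ΔQ = (2153.23 − 1133.50)/1643.37 = 0.62051; midpoint %ΔI = (30300 − 41760)/36030 = -0.31807.
η = 0.62051 / -0.31807 = -1.951.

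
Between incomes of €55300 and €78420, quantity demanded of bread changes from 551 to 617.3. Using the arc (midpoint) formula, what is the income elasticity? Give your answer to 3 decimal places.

ΔQ = 617.3 − 551 = 66.3; midpoint Q̄ = (551 + 617.3)/2 = 584.15.
ΔI = 78420 − 55300 = 23120; midpoint Ī = (55300 + 78420)/2 = 66860.
η = (ΔQ/Q̄) ÷ (ΔI/Ī) = (66.3/584.15) ÷ (23120/66860) = 0.328.

0.328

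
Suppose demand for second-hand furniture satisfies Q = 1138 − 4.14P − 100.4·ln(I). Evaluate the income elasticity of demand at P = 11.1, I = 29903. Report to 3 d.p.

-1.751

At P = 11.1, I = 29903: Q = 57.352.
Holding P constant, ∂Q/∂I = -100.4/I = -0.00335752.
η_I = (∂Q/∂I)·(I/Q) = -0.00335752 × (29903/57.352) = -1.751.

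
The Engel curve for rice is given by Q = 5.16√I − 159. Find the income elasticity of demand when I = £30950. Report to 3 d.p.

At I = 30950: Q = 748.779.
dQ/dI = 5.16/(2√I) = 0.0146652 at this income.
η = (dQ/dI)·(I/Q) = 0.0146652 × (30950/748.779) = 0.606.

0.606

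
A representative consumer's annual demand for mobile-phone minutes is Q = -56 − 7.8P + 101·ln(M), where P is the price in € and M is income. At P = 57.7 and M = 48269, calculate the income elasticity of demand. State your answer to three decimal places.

0.173

At P = 57.7, M = 48269: Q = 583.179.
Holding P constant, ∂Q/∂M = 101/M = 0.00209244.
η_M = (∂Q/∂M)·(M/Q) = 0.00209244 × (48269/583.179) = 0.173.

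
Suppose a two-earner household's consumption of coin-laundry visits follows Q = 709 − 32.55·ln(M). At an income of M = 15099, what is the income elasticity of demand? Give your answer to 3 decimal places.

-0.082

At M = 15099: Q = 395.791.
dQ/dM = -32.55/M = -0.00215577 at this income.
η = (dQ/dM)·(M/Q) = -0.00215577 × (15099/395.791) = -0.082.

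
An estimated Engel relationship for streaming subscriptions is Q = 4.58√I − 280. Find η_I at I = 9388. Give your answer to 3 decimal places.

At I = 9388: Q = 163.764.
dQ/dI = 4.58/(2√I) = 0.0236346 at this income.
η = (dQ/dI)·(I/Q) = 0.0236346 × (9388/163.764) = 1.355.

1.355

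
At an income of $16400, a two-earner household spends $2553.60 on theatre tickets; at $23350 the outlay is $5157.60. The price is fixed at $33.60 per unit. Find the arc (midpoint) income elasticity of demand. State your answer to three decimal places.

1.931

With a constant price, Q₁ = 2553.60/33.60 = 76.000 and Q₂ = 5157.60/33.60 = 153.500 (equivalently, work directly with expenditure since P cancels).
Midpoint %ΔQ = (5157.60 − 2553.60)/3855.60 = 0.67538; midpoint %ΔI = (23350 − 16400)/19875 = 0.34969.
η = 0.67538 / 0.34969 = 1.931.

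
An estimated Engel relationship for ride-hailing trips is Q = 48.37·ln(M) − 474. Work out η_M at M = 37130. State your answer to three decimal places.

At M = 37130: Q = 34.958.
dQ/dM = 48.37/M = 0.00130272 at this income.
η = (dQ/dM)·(M/Q) = 0.00130272 × (37130/34.958) = 1.384.

1.384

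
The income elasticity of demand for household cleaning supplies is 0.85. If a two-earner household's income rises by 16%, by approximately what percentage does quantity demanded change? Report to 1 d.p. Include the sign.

13.6%

%ΔQ ≈ η × %ΔI = 0.85 × 16% = 13.6%.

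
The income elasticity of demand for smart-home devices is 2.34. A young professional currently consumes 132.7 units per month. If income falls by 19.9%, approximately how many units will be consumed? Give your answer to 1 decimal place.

70.9

%ΔQ ≈ η × %ΔI = 2.34 × (-19.9%) = -46.566%.
New Q ≈ 132.7 × (1 − 0.46566) = 70.9.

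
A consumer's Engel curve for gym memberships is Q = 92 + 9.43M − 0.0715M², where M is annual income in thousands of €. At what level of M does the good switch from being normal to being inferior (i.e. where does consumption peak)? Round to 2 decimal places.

dQ/dM = 9.43 − 0.143M.
The good is inferior where dQ/dM < 0. Setting dQ/dM = 0 gives M = 9.43 / 0.143 = 65.94.

65.94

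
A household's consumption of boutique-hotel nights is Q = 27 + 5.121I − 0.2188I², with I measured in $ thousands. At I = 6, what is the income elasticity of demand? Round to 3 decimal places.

0.300

At I = 6: Q = 49.8492.
dQ/dI = 5.121 − 0.4376I = 2.49540.
η = (dQ/dI)·(I/Q) = 2.49540 × (6/49.8492) = 0.300.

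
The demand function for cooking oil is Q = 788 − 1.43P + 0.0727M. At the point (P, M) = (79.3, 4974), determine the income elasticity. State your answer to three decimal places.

0.349

At P = 79.3, M = 4974: Q = 1036.211.
Holding P constant, ∂Q/∂M = 0.0727.
η_M = (∂Q/∂M)·(M/Q) = 0.0727 × (4974/1036.211) = 0.349.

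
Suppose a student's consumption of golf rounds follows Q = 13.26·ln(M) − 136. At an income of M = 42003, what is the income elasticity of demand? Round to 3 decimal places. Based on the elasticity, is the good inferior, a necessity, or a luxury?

At M = 42003: Q = 5.159.
dQ/dM = 13.26/M = 0.000315692 at this income.
η = (dQ/dM)·(M/Q) = 0.000315692 × (42003/5.159) = 2.570.
Since η > 1, the good is a luxury.

2.570 (luxury)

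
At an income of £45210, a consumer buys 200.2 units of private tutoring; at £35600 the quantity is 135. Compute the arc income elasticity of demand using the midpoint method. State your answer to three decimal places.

1.636

ΔQ = 135 − 200.2 = -65.2; midpoint Q̄ = (200.2 + 135)/2 = 167.6.
ΔI = 35600 − 45210 = -9610; midpoint Ī = (45210 + 35600)/2 = 40405.
η = (ΔQ/Q̄) ÷ (ΔI/Ī) = (-65.2/167.6) ÷ (-9610/40405) = 1.636.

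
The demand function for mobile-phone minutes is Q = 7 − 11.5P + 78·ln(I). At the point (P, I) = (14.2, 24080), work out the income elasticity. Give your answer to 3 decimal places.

At P = 14.2, I = 24080: Q = 630.653.
Holding P constant, ∂Q/∂I = 78/I = 0.0032392.
η_I = (∂Q/∂I)·(I/Q) = 0.0032392 × (24080/630.653) = 0.124.

0.124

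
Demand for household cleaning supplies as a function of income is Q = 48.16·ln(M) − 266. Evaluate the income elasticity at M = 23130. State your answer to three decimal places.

0.221

At M = 23130: Q = 217.954.
dQ/dM = 48.16/M = 0.00208214 at this income.
η = (dQ/dM)·(M/Q) = 0.00208214 × (23130/217.954) = 0.221.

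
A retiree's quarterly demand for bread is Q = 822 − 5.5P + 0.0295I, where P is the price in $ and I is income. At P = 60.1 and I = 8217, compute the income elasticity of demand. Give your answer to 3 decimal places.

0.330

At P = 60.1, I = 8217: Q = 733.852.
Holding P constant, ∂Q/∂I = 0.0295.
η_I = (∂Q/∂I)·(I/Q) = 0.0295 × (8217/733.852) = 0.330.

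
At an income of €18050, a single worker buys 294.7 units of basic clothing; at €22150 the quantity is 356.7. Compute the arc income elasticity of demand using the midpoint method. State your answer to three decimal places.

0.933

ΔQ = 356.7 − 294.7 = 62; midpoint Q̄ = (294.7 + 356.7)/2 = 325.7.
ΔI = 22150 − 18050 = 4100; midpoint Ī = (18050 + 22150)/2 = 20100.
η = (ΔQ/Q̄) ÷ (ΔI/Ī) = (62/325.7) ÷ (4100/20100) = 0.933.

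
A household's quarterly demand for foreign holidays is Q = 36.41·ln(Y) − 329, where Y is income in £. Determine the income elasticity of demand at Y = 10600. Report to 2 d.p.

At Y = 10600: Q = 8.470.
dQ/dY = 36.41/Y = 0.00343491 at this income.
η = (dQ/dY)·(Y/Q) = 0.00343491 × (10600/8.470) = 4.30.

4.30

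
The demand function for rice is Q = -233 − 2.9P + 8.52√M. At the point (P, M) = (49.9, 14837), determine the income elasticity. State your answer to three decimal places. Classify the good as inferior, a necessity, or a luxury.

0.786 (necessity)

At P = 49.9, M = 14837: Q = 660.088.
Holding P constant, ∂Q/∂M = 8.52/(2√M) = 0.0349733.
η_M = (∂Q/∂M)·(M/Q) = 0.0349733 × (14837/660.088) = 0.786.
Since 0 < η < 1, this is a necessity.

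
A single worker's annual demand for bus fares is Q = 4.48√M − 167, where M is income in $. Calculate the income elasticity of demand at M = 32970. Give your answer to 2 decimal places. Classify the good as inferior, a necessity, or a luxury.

At M = 32970: Q = 646.462.
dQ/dM = 4.48/(2√M) = 0.0123364 at this income.
η = (dQ/dM)·(M/Q) = 0.0123364 × (32970/646.462) = 0.63.
Since 0 < η < 1, the good is a necessity.

0.63 (necessity)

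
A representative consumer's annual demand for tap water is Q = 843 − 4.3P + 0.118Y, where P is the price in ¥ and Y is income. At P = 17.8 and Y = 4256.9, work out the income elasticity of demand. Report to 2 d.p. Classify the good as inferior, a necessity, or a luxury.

At P = 17.8, Y = 4256.9: Q = 1268.774.
Holding P constant, ∂Q/∂Y = 0.118.
η_Y = (∂Q/∂Y)·(Y/Q) = 0.118 × (4256.9/1268.774) = 0.40.
Since 0 < η < 1, this is a necessity.

0.40 (necessity)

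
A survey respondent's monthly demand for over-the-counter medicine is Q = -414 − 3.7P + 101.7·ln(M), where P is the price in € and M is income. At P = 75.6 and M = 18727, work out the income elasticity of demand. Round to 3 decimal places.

At P = 75.6, M = 18727: Q = 306.776.
Holding P constant, ∂Q/∂M = 101.7/M = 0.00543066.
η_M = (∂Q/∂M)·(M/Q) = 0.00543066 × (18727/306.776) = 0.332.

0.332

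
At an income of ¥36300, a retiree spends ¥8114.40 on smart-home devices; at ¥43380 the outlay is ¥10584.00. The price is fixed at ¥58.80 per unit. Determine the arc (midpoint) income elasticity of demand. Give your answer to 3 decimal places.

With a constant price, Q₁ = 8114.40/58.80 = 138.000 and Q₂ = 10584.00/58.80 = 180.000 (equivalently, work directly with expenditure since P cancels).
Midpoint %ΔQ = (10584.00 − 8114.40)/9349.20 = 0.26415; midpoint %ΔI = (43380 − 36300)/39840 = 0.17771.
η = 0.26415 / 0.17771 = 1.486.

1.486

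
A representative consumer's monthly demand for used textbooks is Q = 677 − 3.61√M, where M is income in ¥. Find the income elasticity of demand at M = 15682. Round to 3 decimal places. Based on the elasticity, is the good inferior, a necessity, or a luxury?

At M = 15682: Q = 224.928.
dQ/dM = -3.61/(2√M) = -0.0144137 at this income.
η = (dQ/dM)·(M/Q) = -0.0144137 × (15682/224.928) = -1.005.
Since η < 0, the good is an inferior good.

-1.005 (inferior good)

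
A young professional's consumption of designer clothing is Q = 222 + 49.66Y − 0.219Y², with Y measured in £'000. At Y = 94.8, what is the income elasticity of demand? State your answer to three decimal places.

0.260

At Y = 94.8: Q = 2961.6062.
dQ/dY = 49.66 − 0.438Y = 8.13760.
η = (dQ/dY)·(Y/Q) = 8.13760 × (94.8/2961.6062) = 0.260.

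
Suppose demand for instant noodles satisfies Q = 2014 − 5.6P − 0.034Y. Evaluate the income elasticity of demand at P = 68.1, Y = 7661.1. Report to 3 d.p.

-0.190

At P = 68.1, Y = 7661.1: Q = 1372.163.
Holding P constant, ∂Q/∂Y = −0.034.
η_Y = (∂Q/∂Y)·(Y/Q) = -0.034 × (7661.1/1372.163) = -0.190.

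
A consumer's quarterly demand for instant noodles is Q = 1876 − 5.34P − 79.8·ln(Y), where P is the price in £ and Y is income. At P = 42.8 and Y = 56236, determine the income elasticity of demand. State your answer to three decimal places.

-0.103

At P = 42.8, Y = 56236: Q = 774.650.
Holding P constant, ∂Q/∂Y = -79.8/Y = -0.00141902.
η_Y = (∂Q/∂Y)·(Y/Q) = -0.00141902 × (56236/774.650) = -0.103.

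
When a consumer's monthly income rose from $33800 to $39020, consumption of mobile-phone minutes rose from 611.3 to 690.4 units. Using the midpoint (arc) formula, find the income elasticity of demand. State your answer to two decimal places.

0.85

ΔQ = 690.4 − 611.3 = 79.1; midpoint Q̄ = (611.3 + 690.4)/2 = 650.85.
ΔI = 39020 − 33800 = 5220; midpoint Ī = (33800 + 39020)/2 = 36410.
η = (ΔQ/Q̄) ÷ (ΔI/Ī) = (79.1/650.85) ÷ (5220/36410) = 0.85.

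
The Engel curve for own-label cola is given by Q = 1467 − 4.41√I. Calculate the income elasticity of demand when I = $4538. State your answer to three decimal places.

-0.127

At I = 4538: Q = 1169.922.
dQ/dI = -4.41/(2√I) = -0.0327323 at this income.
η = (dQ/dI)·(I/Q) = -0.0327323 × (4538/1169.922) = -0.127.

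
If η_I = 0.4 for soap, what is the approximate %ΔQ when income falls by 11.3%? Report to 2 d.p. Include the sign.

%ΔQ ≈ η × %ΔI = 0.4 × (-11.3%) = -4.52%.

-4.52%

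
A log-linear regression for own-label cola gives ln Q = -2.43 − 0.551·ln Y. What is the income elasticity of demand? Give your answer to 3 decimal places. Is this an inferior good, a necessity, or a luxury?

-0.551 (inferior good)

In a log-linear demand, the coefficient on ln Y is the income elasticity.
So η = -0.551.
η < 0 ⇒ inferior good.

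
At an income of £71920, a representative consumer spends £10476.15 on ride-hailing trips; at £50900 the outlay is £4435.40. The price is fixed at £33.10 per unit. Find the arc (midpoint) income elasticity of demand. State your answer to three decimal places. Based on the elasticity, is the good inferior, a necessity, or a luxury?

2.367 (luxury)

With a constant price, Q₁ = 10476.15/33.10 = 316.500 and Q₂ = 4435.40/33.10 = 134.000 (equivalently, work directly with expenditure since P cancels).
Midpoint %ΔQ = (4435.40 − 10476.15)/7455.78 = -0.81021; midpoint %ΔI = (50900 − 71920)/61410 = -0.34229.
η = -0.81021 / -0.34229 = 2.367.
η > 1 ⇒ luxury.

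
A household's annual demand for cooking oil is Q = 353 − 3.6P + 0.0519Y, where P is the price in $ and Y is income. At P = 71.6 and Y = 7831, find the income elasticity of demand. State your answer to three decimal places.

At P = 71.6, Y = 7831: Q = 501.669.
Holding P constant, ∂Q/∂Y = 0.0519.
η_Y = (∂Q/∂Y)·(Y/Q) = 0.0519 × (7831/501.669) = 0.810.

0.810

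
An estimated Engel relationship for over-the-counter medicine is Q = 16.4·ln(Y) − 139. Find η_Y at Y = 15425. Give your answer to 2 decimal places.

0.86

At Y = 15425: Q = 19.157.
dQ/dY = 16.4/Y = 0.00106321 at this income.
η = (dQ/dY)·(Y/Q) = 0.00106321 × (15425/19.157) = 0.86.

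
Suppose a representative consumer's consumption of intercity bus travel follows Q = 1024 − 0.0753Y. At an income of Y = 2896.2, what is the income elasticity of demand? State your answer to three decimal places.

At Y = 2896.2: Q = 805.916.
dQ/dY = −0.0753.
η = (dQ/dY)·(Y/Q) = -0.0753 × (2896.2/805.916) = -0.271.

-0.271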